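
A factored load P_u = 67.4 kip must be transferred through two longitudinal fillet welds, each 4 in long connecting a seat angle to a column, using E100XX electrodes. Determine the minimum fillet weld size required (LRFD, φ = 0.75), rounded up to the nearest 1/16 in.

E100XX → F_EXX = 100 ksi.
Total weld length L = 8 in.
Required throat t_e = P_u / (φ × 0.6 F_EXX × L) = 67.4 / (0.75 × 0.6 × 100 × 8) = 0.1872 in.
Required leg w = t_e / 0.707 = 0.2648 in → use 5/16 in.

w = 5/16 in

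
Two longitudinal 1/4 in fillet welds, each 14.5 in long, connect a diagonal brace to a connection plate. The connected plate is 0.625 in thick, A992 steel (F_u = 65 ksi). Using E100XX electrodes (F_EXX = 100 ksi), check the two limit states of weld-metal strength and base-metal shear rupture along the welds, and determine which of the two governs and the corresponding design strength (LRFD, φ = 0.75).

φR_n ≈ 231 kip (weld metal governs)

t_e = 0.707 × 0.25 = 0.1767 in; L = 29 in.
Weld metal: φR_n = 0.75 × 0.6 × 100 × 0.1767 × 29 = 230.7 kip.
Base metal (shear rupture): φR_n = 0.75 × 0.6 × 65 × 0.625 × 29 = 530.2 kip.
Governing: weld metal.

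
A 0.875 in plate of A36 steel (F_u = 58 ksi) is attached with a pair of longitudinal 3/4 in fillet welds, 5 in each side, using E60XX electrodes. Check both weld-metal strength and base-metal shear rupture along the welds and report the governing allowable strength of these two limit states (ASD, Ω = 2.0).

R_n/Ω ≈ 95.4 kip (weld metal governs)

E60XX → F_EXX = 60 ksi.
t_e = 0.707 × 0.75 = 0.5302 in; L = 10 in.
Weld metal: R_n/Ω = (1/2.0) × 0.6 × 60 × 0.5302 × 10 = 95.44 kip.
Base metal (shear rupture): R_n/Ω = (1/2.0) × 0.6 × 58 × 0.875 × 10 = 152.2 kip.
Governing: weld metal.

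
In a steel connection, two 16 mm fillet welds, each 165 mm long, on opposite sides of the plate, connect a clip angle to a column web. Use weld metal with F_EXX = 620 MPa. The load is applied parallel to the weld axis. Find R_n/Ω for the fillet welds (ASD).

Effective throat t_e = 0.707 × 16 = 11.31 mm.
Total length L = 330 mm; A_we = 11.31 × 330 = 3733 mm².
F_nw = 0.6 F_EXX = 0.6 × 620 = 372 MPa.
R_n = 372 × 3733 × 10⁻³ = 1389 kN; R_n/Ω = 1389/2.0 = 694.3 kN.

R_n/Ω ≈ 694 kN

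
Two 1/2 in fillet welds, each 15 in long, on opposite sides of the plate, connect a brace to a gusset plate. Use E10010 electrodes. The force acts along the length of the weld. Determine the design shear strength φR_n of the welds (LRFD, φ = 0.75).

E100XX → F_EXX = 100 ksi.
Effective throat t_e = 0.707 × 0.5 = 0.3535 in.
Total length L = 30 in; A_we = 0.3535 × 30 = 10.6 in².
F_nw = 0.6 F_EXX = 0.6 × 100 = 60 ksi.
φR_n = 0.75 × 60 × 10.6 = 477.2 kips.

φR_n ≈ 477 kips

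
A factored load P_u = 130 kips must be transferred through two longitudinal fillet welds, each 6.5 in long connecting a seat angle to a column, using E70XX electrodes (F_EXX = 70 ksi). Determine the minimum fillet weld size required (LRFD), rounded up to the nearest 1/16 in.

Total weld length L = 13 in.
Required throat t_e = P_u / (φ × 0.6 F_EXX × L) = 130 / (0.75 × 0.6 × 70 × 13) = 0.3175 in.
Required leg w = t_e / 0.707 = 0.449 in → use 1/2 in.

w = 1/2 in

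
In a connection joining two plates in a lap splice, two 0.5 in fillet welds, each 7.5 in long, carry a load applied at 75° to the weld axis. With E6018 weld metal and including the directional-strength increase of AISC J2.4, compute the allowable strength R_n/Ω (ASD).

R_n/Ω ≈ 141 kip

E60XX → F_EXX = 60 ksi.
t_e = 0.707 × 0.5 = 0.3535 in; A_we = 0.3535 × 15 = 5.302 in².
Directional factor: 1.0 + 0.5 sin^1.5(75°) = 1.475.
F_nw = 0.6 × 60 × 1.475 = 53.09 ksi.
R_n/Ω = (53.09 × 5.302) / 2.0 = 140.7 kip.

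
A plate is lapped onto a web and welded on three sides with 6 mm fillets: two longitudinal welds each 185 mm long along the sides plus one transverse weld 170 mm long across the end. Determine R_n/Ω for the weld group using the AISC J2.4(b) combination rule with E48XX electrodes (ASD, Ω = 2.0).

R_n/Ω ≈ 348 kN

E48XX → F_EXX = 480 MPa.
t_e = 0.707 × 6 = 4.242 mm.
R_nwl = 0.6 × 480 × 4.242 × 370 × 10⁻³ = 452 kN (longitudinal, 2 welds).
R_nwt = 0.6 × 480 × 4.242 × 170 × 10⁻³ = 207.7 kN (transverse, base value).
(i) R_nwl + R_nwt = 659.7 kN; (ii) 0.85 R_nwl + 1.5 R_nwt = 695.8 kN.
R_n = max = 695.8 kN [governs: (ii)]; R_n/Ω = 347.9 kN.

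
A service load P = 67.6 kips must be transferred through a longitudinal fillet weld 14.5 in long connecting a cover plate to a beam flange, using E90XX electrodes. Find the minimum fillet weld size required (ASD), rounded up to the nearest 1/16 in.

E90XX → F_EXX = 90 ksi.
Total weld length L = 14.5 in.
Required throat t_e = P × Ω / (0.6 F_EXX × L) = 67.6 × 2.0 / (0.6 × 90 × 14.5) = 0.1727 in.
Required leg w = t_e / 0.707 = 0.2442 in → use 1/4 in.

w = 1/4 in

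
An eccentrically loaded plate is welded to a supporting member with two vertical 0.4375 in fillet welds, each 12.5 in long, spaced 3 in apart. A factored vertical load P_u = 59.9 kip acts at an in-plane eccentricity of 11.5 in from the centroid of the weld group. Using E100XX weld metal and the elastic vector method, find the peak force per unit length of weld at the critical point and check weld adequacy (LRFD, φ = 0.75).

f_max ≈ 12.4 kip/in; adequate

E100XX → F_EXX = 100 ksi.
Total weld length L_w = 25 in. Treat welds as unit-width lines.
Polar moment about centroid: J = 2[d³/12 + d(b/2)²] = 2[12.5³/12 + 12.5×1.5²] = 381.8 in³.
Direct shear f_v = P/L_w = 59.9 / 25 = 2.396 kip/in (vertical).
Torsion M = P·e = 59.9 × 11.5 = 688.85 kip·in.
Critical point at (x, y) = (1.5, 6.25) from centroid. f_tx = M·y/J = 11.28 kip/in; f_ty = M·x/J = 2.707 kip/in.
Resultant f_max = √[f_tx² + (f_v + f_ty)²] = √[11.28² + (2.396 + 2.707)²] = 12.38 kip/in.
Capacity per unit length: φr_n = 0.75 × 0.6 × 100 × (0.707 × 0.4375) = 13.92 kip/in.
12.38 ≤ 13.92 → adequate.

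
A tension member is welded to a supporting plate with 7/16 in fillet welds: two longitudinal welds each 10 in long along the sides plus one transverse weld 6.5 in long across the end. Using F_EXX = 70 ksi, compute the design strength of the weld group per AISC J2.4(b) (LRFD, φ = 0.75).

φR_n ≈ 261 kips

t_e = 0.707 × 0.4375 = 0.3093 in.
R_nwl = 0.6 × 70 × 0.3093 × 20 = 259.8 kips (longitudinal, 2 welds).
R_nwt = 0.6 × 70 × 0.3093 × 6.5 = 84.44 kips (transverse, base value).
(i) R_nwl + R_nwt = 344.3 kips; (ii) 0.85 R_nwl + 1.5 R_nwt = 347.5 kips.
R_n = max = 347.5 kips [governs: (ii)]; φR_n = 260.6 kips.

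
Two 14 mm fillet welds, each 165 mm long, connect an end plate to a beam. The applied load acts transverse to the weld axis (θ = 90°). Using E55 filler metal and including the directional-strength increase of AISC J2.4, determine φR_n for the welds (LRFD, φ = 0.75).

φR_n ≈ 1210 kN

E55XX → F_EXX = 550 MPa.
t_e = 0.707 × 14 = 9.898 mm; A_we = 9.898 × 330 = 3266 mm².
Directional factor: 1.0 + 0.5 sin^1.5(90°) = 1.5.
F_nw = 0.6 × 550 × 1.5 = 495 MPa.
φR_n = 0.75 × 495 × 3266 × 10⁻³ = 1213 kN.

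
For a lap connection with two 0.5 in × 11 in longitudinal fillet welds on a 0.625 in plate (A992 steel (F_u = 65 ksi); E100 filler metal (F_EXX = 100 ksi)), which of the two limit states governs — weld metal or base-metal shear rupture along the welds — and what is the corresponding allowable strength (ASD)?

R_n/Ω ≈ 233 kip (weld metal governs)

t_e = 0.707 × 0.5 = 0.3535 in; L = 22 in.
Weld metal: R_n/Ω = (1/2.0) × 0.6 × 100 × 0.3535 × 22 = 233.3 kip.
Base metal (shear rupture): R_n/Ω = (1/2.0) × 0.6 × 65 × 0.625 × 22 = 268.1 kip.
Governing: weld metal.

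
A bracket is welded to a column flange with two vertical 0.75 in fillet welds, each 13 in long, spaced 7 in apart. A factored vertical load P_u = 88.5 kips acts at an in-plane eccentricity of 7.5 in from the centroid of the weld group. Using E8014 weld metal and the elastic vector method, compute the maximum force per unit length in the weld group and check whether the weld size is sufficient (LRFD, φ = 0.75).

f_max ≈ 9.27 kip/in; adequate

E80XX → F_EXX = 80 ksi.
Total weld length L_w = 26 in. Treat welds as unit-width lines.
Polar moment about centroid: J = 2[d³/12 + d(b/2)²] = 2[13³/12 + 13×3.5²] = 684.7 in³.
Direct shear f_v = P/L_w = 88.5 / 26 = 3.404 kip/in (vertical).
Torsion M = P·e = 88.5 × 7.5 = 663.75 kip·in.
Critical point at (x, y) = (3.5, 6.5) from centroid. f_tx = M·y/J = 6.301 kip/in; f_ty = M·x/J = 3.393 kip/in.
Resultant f_max = √[f_tx² + (f_v + f_ty)²] = √[6.301² + (3.404 + 3.393)²] = 9.269 kip/in.
Capacity per unit length: φr_n = 0.75 × 0.6 × 80 × (0.707 × 0.75) = 19.09 kip/in.
9.269 ≤ 19.09 → adequate.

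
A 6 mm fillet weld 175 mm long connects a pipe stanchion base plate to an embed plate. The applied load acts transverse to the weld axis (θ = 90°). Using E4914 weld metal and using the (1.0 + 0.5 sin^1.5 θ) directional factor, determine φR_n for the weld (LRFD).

E49XX → F_EXX = 490 MPa.
t_e = 0.707 × 6 = 4.242 mm; A_we = 4.242 × 175 = 742.4 mm².
Directional factor: 1.0 + 0.5 sin^1.5(90°) = 1.5.
F_nw = 0.6 × 490 × 1.5 = 441 MPa.
φR_n = 0.75 × 441 × 742.4 × 10⁻³ = 245.5 kN.

φR_n ≈ 246 kN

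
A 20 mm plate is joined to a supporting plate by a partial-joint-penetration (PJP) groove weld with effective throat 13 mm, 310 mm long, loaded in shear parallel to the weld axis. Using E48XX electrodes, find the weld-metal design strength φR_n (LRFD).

E48XX → F_EXX = 480 MPa.
Effective throat (given) t_e = 13 mm.
A_we = 13 × 310 = 4030 mm².
F_nw = 0.6 F_EXX = 288 MPa.
φR_n = 0.75 × 288 × 4030 × 10⁻³ = 870.5 kN.

φR_n ≈ 870 kN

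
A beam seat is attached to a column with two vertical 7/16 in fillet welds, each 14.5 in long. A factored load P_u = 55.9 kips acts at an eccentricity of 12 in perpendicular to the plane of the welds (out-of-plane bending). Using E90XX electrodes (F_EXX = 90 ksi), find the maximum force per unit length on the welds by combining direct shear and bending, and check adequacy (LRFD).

f_max ≈ 9.76 kip/in; adequate

L_w = 2 × 14.5 = 29 in; section modulus (unit throat) S = 2 × L²/6 = 70.08 in².
Direct shear f_v = P/L_w = 55.9/29 = 1.928 kip/in.
Moment M = P × e = 55.9 × 12 = 670.8 kip·in; bending f_b = M/S = 9.571 kip/in.
f_max = √(f_v² + f_b²) = √(1.928² + 9.571²) = 9.764 kip/in.
φr_n = 0.75 × 0.6 × 90 × (0.707 × 0.4375) = 12.53 kip/in → adequate.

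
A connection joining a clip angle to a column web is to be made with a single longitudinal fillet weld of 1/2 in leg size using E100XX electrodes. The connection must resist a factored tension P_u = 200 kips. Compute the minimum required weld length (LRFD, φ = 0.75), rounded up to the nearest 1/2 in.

L = 13 in

E100XX → F_EXX = 100 ksi.
Throat t_e = 0.707 × 0.5 = 0.3535 in.
φr_n = 0.75 × 0.6 × 100 × 0.3535 = 15.91 kips/in.
L_req = P_u / φr_n = 200 / 15.91 = 12.57 in total.
Round up → use L = 13 in.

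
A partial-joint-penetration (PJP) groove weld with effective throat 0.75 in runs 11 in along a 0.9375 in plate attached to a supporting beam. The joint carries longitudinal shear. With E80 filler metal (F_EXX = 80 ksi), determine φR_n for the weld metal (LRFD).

φR_n ≈ 297 kips

Effective throat (given) t_e = 0.75 in.
A_we = 0.75 × 11 = 8.25 in².
F_nw = 0.6 F_EXX = 48 ksi.
φR_n = 0.75 × 48 × 8.25 = 297 kips.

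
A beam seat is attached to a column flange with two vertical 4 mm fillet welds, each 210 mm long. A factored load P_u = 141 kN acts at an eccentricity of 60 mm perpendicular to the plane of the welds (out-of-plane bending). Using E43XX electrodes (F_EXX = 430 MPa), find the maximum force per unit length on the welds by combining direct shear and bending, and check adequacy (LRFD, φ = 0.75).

L_w = 2 × 210 = 420 mm; section modulus (unit throat) S = 2 × L²/6 = 14700 mm².
Direct shear f_v = P/L_w = 141×10³/420 = 335.7 N/mm.
Moment M = P × e = 141×10³ × 60 = 8460000 N·mm; bending f_b = M/S = 575.5 N/mm.
f_max = √(f_v² + f_b²) = √(335.7² + 575.5²) = 666.3 N/mm.
φr_n = 0.75 × 0.6 × 430 × (0.707 × 4) = 547.2 N/mm → NOT adequate.

f_max ≈ 666 N/mm; NOT adequate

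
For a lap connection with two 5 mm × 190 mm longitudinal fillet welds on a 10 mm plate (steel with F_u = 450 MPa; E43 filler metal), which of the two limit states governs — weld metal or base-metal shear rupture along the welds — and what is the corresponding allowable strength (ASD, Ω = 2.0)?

E43XX → F_EXX = 430 MPa.
t_e = 0.707 × 5 = 3.535 mm; L = 380 mm.
Weld metal: R_n/Ω = (1/2.0) × 0.6 × 430 × 3.535 × 380 × 10⁻³ = 173.3 kN.
Base metal (shear rupture): R_n/Ω = (1/2.0) × 0.6 × 450 × 10 × 380 × 10⁻³ = 513 kN.
Governing: weld metal.

R_n/Ω ≈ 173 kN (weld metal governs)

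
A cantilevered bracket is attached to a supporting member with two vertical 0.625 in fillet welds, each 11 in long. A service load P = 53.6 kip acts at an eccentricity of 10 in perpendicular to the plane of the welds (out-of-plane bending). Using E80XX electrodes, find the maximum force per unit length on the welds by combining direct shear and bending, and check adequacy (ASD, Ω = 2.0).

f_max ≈ 13.5 kip/in; NOT adequate

E80XX → F_EXX = 80 ksi.
L_w = 2 × 11 = 22 in; section modulus (unit throat) S = 2 × L²/6 = 40.33 in².
Direct shear f_v = P/L_w = 53.6/22 = 2.436 kip/in.
Moment M = P × e = 53.6 × 10 = 536 kip·in; bending f_b = M/S = 13.29 kip/in.
f_max = √(f_v² + f_b²) = √(2.436² + 13.29²) = 13.51 kip/in.
r_n/Ω = (1/2.0) × 0.6 × 80 × (0.707 × 0.625) = 10.6 kip/in → NOT adequate.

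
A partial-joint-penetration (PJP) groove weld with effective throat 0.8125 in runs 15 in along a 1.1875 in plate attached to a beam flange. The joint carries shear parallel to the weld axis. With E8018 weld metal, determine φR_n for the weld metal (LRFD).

φR_n ≈ 439 kip

E80XX → F_EXX = 80 ksi.
Effective throat (given) t_e = 0.8125 in.
A_we = 0.8125 × 15 = 12.19 in².
F_nw = 0.6 F_EXX = 48 ksi.
φR_n = 0.75 × 48 × 12.19 = 438.8 kip.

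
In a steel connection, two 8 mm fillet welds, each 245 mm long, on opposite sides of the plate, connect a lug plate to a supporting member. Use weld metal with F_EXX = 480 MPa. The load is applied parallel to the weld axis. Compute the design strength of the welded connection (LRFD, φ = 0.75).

Effective throat t_e = 0.707 × 8 = 5.656 mm.
Total length L = 490 mm; A_we = 5.656 × 490 = 2771 mm².
F_nw = 0.6 F_EXX = 0.6 × 480 = 288 MPa.
φR_n = 0.75 × 288 × 2771 × 10⁻³ = 598.6 kN.

φR_n ≈ 599 kN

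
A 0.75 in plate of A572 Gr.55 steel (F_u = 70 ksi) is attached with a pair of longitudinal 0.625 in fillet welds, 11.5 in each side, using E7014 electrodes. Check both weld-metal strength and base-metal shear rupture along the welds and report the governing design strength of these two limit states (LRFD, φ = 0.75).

φR_n ≈ 320 kips (weld metal governs)

E70XX → F_EXX = 70 ksi.
t_e = 0.707 × 0.625 = 0.4419 in; L = 23 in.
Weld metal: φR_n = 0.75 × 0.6 × 70 × 0.4419 × 23 = 320.1 kips.
Base metal (shear rupture): φR_n = 0.75 × 0.6 × 70 × 0.75 × 23 = 543.4 kips.
Governing: weld metal.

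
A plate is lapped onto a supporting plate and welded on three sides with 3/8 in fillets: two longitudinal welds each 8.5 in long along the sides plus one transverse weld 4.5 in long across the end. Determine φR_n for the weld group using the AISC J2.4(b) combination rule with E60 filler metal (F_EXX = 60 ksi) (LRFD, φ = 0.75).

φR_n ≈ 154 kips

t_e = 0.707 × 0.375 = 0.2651 in.
R_nwl = 0.6 × 60 × 0.2651 × 17 = 162.3 kips (longitudinal, 2 welds).
R_nwt = 0.6 × 60 × 0.2651 × 4.5 = 42.95 kips (transverse, base value).
(i) R_nwl + R_nwt = 205.2 kips; (ii) 0.85 R_nwl + 1.5 R_nwt = 202.3 kips.
R_n = max = 205.2 kips [governs: (i)]; φR_n = 153.9 kips.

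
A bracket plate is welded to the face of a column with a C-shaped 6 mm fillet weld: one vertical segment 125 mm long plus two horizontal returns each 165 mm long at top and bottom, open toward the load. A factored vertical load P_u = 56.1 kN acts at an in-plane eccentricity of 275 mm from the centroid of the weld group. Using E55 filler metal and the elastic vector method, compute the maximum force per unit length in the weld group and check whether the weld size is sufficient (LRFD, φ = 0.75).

f_max ≈ 778 N/mm; adequate

E55XX → F_EXX = 550 MPa.
Total weld length L_w = 455 mm. Treat welds as unit-width lines.
Centroid: x̄ = 2×165×82.5 / 455 = 59.84 mm from the vertical weld.
Polar moment about centroid: J = I_x + I_y = [125³/12 + 2×165×62.5²] + [125×59.84² + 2(165³/12 + 165×22.66²)] = 2818000 mm³.
Direct shear f_v = P/L_w = 56.1×10³ / 455 = 123.3 N/mm (vertical).
Torsion M = P·e = 56.1×10³ × 275 = 15428000 N·mm.
Critical point at (x, y) = (105.2, 62.5) from centroid. f_tx = M·y/J = 342.2 N/mm; f_ty = M·x/J = 575.8 N/mm.
Resultant f_max = √[f_tx² + (f_v + f_ty)²] = √[342.2² + (123.3 + 575.8)²] = 778.4 N/mm.
Capacity per unit length: φr_n = 0.75 × 0.6 × 550 × (0.707 × 6) = 1050 N/mm.
778.4 ≤ 1050 → adequate.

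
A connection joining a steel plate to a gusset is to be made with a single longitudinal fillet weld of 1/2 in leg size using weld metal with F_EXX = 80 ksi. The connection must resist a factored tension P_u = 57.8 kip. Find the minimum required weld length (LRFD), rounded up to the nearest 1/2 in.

L = 5 in

Throat t_e = 0.707 × 0.5 = 0.3535 in.
φr_n = 0.75 × 0.6 × 80 × 0.3535 = 12.73 kip/in.
L_req = P_u / φr_n = 57.8 / 12.73 = 4.542 in total.
Round up → use L = 5 in.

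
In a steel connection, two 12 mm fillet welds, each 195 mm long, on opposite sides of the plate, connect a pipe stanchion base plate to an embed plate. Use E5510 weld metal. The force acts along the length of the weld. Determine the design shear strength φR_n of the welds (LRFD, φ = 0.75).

E55XX → F_EXX = 550 MPa.
Effective throat t_e = 0.707 × 12 = 8.484 mm.
Total length L = 390 mm; A_we = 8.484 × 390 = 3309 mm².
F_nw = 0.6 F_EXX = 0.6 × 550 = 330 MPa.
φR_n = 0.75 × 330 × 3309 × 10⁻³ = 818.9 kN.

φR_n ≈ 819 kN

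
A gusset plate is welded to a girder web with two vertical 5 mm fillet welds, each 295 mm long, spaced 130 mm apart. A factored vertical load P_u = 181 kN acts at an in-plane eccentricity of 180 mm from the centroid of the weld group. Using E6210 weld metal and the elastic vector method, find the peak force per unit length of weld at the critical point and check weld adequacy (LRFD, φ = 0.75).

f_max ≈ 942 N/mm; adequate

E62XX → F_EXX = 620 MPa.
Total weld length L_w = 590 mm. Treat welds as unit-width lines.
Polar moment about centroid: J = 2[d³/12 + d(b/2)²] = 2[295³/12 + 295×65²] = 6771000 mm³.
Direct shear f_v = P/L_w = 181×10³ / 590 = 306.8 N/mm (vertical).
Torsion M = P·e = 181×10³ × 180 = 32580000 N·mm.
Critical point at (x, y) = (65, 147.5) from centroid. f_tx = M·y/J = 709.7 N/mm; f_ty = M·x/J = 312.7 N/mm.
Resultant f_max = √[f_tx² + (f_v + f_ty)²] = √[709.7² + (306.8 + 312.7)²] = 942 N/mm.
Capacity per unit length: φr_n = 0.75 × 0.6 × 620 × (0.707 × 5) = 986.3 N/mm.
942 ≤ 986.3 → adequate.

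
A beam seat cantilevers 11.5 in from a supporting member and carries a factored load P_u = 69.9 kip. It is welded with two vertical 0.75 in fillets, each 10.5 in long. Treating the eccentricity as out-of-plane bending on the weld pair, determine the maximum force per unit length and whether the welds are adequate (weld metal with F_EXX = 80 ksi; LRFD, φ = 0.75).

L_w = 2 × 10.5 = 21 in; section modulus (unit throat) S = 2 × L²/6 = 36.75 in².
Direct shear f_v = P/L_w = 69.9/21 = 3.329 kip/in.
Moment M = P × e = 69.9 × 11.5 = 803.85 kip·in; bending f_b = M/S = 21.87 kip/in.
f_max = √(f_v² + f_b²) = √(3.329² + 21.87²) = 22.13 kip/in.
φr_n = 0.75 × 0.6 × 80 × (0.707 × 0.75) = 19.09 kip/in → NOT adequate.

f_max ≈ 22.1 kip/in; NOT adequate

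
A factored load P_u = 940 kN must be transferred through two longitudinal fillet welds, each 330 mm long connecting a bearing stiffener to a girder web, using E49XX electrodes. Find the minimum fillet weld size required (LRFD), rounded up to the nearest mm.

w = 10 mm

E49XX → F_EXX = 490 MPa.
Total weld length L = 660 mm.
Required throat t_e = P_u / (φ × 0.6 F_EXX × L) = 940 / (0.75 × 0.6 × 490 × 660 × 10⁻³) = 6.459 mm.
Required leg w = t_e / 0.707 = 9.136 mm → use 10 mm.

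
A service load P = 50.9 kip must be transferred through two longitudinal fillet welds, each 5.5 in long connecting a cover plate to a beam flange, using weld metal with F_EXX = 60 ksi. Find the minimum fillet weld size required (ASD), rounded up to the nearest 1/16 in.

w = 3/8 in

Total weld length L = 11 in.
Required throat t_e = P × Ω / (0.6 F_EXX × L) = 50.9 × 2.0 / (0.6 × 60 × 11) = 0.2571 in.
Required leg w = t_e / 0.707 = 0.3636 in → use 3/8 in.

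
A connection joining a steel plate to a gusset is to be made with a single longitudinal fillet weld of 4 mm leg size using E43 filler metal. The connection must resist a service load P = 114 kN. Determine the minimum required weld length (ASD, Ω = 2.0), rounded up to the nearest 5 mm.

E43XX → F_EXX = 430 MPa.
Throat t_e = 0.707 × 4 = 2.828 mm.
r_n/Ω = (0.6 × 430 × 2.828) / 2.0 = 364.8 N/mm = 0.3648 kN/mm.
L_req = P / (r_n/Ω) = 114 / 0.3648 = 312.5 mm total.
Round up → use L = 315 mm.

L = 315 mm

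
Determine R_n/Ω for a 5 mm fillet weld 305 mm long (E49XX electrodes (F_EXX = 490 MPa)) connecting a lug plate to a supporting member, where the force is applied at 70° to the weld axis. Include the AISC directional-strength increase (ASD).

R_n/Ω ≈ 231 kN

t_e = 0.707 × 5 = 3.535 mm; A_we = 3.535 × 305 = 1078 mm².
Directional factor: 1.0 + 0.5 sin^1.5(70°) = 1.455.
F_nw = 0.6 × 490 × 1.455 = 427.9 MPa.
R_n/Ω = (427.9 × 1078) / 2.0 × 10⁻³ = 230.7 kN.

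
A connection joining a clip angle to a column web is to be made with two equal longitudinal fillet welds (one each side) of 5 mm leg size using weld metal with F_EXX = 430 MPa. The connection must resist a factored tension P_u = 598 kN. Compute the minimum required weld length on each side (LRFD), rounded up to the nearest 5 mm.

Throat t_e = 0.707 × 5 = 3.535 mm.
φr_n = 0.75 × 0.6 × 430 × 3.535 × 10⁻³ = 0.684 kN/mm.
L_req = P_u / φr_n = 598 / 0.684 = 874.2 mm total.
Per side: 874.2 / 2 = 437.1 mm.
Round up → use L = 440 mm on each side.

L = 440 mm on each side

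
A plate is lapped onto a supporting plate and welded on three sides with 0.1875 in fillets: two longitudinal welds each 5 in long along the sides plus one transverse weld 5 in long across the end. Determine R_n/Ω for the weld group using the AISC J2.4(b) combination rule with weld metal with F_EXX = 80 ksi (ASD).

R_n/Ω ≈ 50.9 kip

t_e = 0.707 × 0.1875 = 0.1326 in.
R_nwl = 0.6 × 80 × 0.1326 × 10 = 63.63 kip (longitudinal, 2 welds).
R_nwt = 0.6 × 80 × 0.1326 × 5 = 31.81 kip (transverse, base value).
(i) R_nwl + R_nwt = 95.44 kip; (ii) 0.85 R_nwl + 1.5 R_nwt = 101.8 kip.
R_n = max = 101.8 kip [governs: (ii)]; R_n/Ω = 50.9 kip.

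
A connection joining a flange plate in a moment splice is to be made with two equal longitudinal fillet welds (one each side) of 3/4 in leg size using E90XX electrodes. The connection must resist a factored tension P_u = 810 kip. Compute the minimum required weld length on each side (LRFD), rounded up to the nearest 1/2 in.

L = 19 in on each side

E90XX → F_EXX = 90 ksi.
Throat t_e = 0.707 × 0.75 = 0.5302 in.
φr_n = 0.75 × 0.6 × 90 × 0.5302 = 21.48 kip/in.
L_req = P_u / φr_n = 810 / 21.48 = 37.72 in total.
Per side: 37.72 / 2 = 18.86 in.
Round up → use L = 19 in on each side.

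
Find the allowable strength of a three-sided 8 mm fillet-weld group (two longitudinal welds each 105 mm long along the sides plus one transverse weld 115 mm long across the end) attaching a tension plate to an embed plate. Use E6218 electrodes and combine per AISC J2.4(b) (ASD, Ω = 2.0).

E62XX → F_EXX = 620 MPa.
t_e = 0.707 × 8 = 5.656 mm.
R_nwl = 0.6 × 620 × 5.656 × 210 × 10⁻³ = 441.8 kN (longitudinal, 2 welds).
R_nwt = 0.6 × 620 × 5.656 × 115 × 10⁻³ = 242 kN (transverse, base value).
(i) R_nwl + R_nwt = 683.8 kN; (ii) 0.85 R_nwl + 1.5 R_nwt = 738.5 kN.
R_n = max = 738.5 kN [governs: (ii)]; R_n/Ω = 369.3 kN.

R_n/Ω ≈ 369 kN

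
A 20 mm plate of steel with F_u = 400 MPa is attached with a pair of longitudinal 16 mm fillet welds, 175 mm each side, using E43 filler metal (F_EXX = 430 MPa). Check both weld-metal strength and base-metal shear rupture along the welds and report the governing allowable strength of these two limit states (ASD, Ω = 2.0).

R_n/Ω ≈ 511 kN (weld metal governs)

t_e = 0.707 × 16 = 11.31 mm; L = 350 mm.
Weld metal: R_n/Ω = (1/2.0) × 0.6 × 430 × 11.31 × 350 × 10⁻³ = 510.7 kN.
Base metal (shear rupture): R_n/Ω = (1/2.0) × 0.6 × 400 × 20 × 350 × 10⁻³ = 840 kN.
Governing: weld metal.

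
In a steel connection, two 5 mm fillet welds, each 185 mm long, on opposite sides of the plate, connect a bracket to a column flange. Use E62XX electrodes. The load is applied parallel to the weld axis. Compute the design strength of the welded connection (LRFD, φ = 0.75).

φR_n ≈ 365 kN

E62XX → F_EXX = 620 MPa.
Effective throat t_e = 0.707 × 5 = 3.535 mm.
Total length L = 370 mm; A_we = 3.535 × 370 = 1308 mm².
F_nw = 0.6 F_EXX = 0.6 × 620 = 372 MPa.
φR_n = 0.75 × 372 × 1308 × 10⁻³ = 364.9 kN.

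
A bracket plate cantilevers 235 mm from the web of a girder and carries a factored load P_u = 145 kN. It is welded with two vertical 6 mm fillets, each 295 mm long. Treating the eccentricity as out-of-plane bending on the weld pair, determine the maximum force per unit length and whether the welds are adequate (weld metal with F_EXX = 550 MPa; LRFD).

f_max ≈ 1200 N/mm; NOT adequate

L_w = 2 × 295 = 590 mm; section modulus (unit throat) S = 2 × L²/6 = 29010 mm².
Direct shear f_v = P/L_w = 145×10³/590 = 245.8 N/mm.
Moment M = P × e = 145×10³ × 235 = 34075000 N·mm; bending f_b = M/S = 1175 N/mm.
f_max = √(f_v² + f_b²) = √(245.8² + 1175²) = 1200 N/mm.
φr_n = 0.75 × 0.6 × 550 × (0.707 × 6) = 1050 N/mm → NOT adequate.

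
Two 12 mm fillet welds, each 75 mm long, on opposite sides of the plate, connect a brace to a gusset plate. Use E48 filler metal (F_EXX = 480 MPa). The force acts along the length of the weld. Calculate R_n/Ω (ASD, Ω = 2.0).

R_n/Ω ≈ 183 kN

Effective throat t_e = 0.707 × 12 = 8.484 mm.
Total length L = 150 mm; A_we = 8.484 × 150 = 1273 mm².
F_nw = 0.6 F_EXX = 0.6 × 480 = 288 MPa.
R_n = 288 × 1273 × 10⁻³ = 366.5 kN; R_n/Ω = 366.5/2.0 = 183.3 kN.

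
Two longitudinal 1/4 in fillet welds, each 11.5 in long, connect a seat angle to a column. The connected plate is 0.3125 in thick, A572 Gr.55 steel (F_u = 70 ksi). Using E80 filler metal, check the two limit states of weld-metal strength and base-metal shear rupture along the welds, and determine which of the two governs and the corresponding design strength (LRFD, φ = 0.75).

φR_n ≈ 146 kip (weld metal governs)

E80XX → F_EXX = 80 ksi.
t_e = 0.707 × 0.25 = 0.1767 in; L = 23 in.
Weld metal: φR_n = 0.75 × 0.6 × 80 × 0.1767 × 23 = 146.3 kip.
Base metal (shear rupture): φR_n = 0.75 × 0.6 × 70 × 0.3125 × 23 = 226.4 kip.
Governing: weld metal.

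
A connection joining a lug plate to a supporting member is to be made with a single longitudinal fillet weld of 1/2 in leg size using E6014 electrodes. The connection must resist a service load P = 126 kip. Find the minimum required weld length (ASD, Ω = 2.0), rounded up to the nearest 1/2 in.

E60XX → F_EXX = 60 ksi.
Throat t_e = 0.707 × 0.5 = 0.3535 in.
r_n/Ω = (0.6 × 60 × 0.3535) / 2.0 = 6.363 kip/in.
L_req = P / (r_n/Ω) = 126 / 6.363 = 19.8 in total.
Round up → use L = 20 in.

L = 20 in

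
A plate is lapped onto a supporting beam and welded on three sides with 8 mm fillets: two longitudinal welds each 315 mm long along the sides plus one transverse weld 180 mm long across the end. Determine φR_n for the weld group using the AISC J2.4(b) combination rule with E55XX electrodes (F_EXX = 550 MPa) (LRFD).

t_e = 0.707 × 8 = 5.656 mm.
R_nwl = 0.6 × 550 × 5.656 × 630 × 10⁻³ = 1176 kN (longitudinal, 2 welds).
R_nwt = 0.6 × 550 × 5.656 × 180 × 10⁻³ = 336 kN (transverse, base value).
(i) R_nwl + R_nwt = 1512 kN; (ii) 0.85 R_nwl + 1.5 R_nwt = 1503 kN.
R_n = max = 1512 kN [governs: (i)]; φR_n = 1134 kN.

φR_n ≈ 1130 kN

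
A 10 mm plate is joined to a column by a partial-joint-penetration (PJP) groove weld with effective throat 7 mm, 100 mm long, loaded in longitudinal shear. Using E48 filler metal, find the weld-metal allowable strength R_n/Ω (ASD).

E48XX → F_EXX = 480 MPa.
Effective throat (given) t_e = 7 mm.
A_we = 7 × 100 = 700 mm².
F_nw = 0.6 F_EXX = 288 MPa.
R_n/Ω = (288 × 700) / 2.0 × 10⁻³ = 100.8 kN.

R_n/Ω ≈ 101 kN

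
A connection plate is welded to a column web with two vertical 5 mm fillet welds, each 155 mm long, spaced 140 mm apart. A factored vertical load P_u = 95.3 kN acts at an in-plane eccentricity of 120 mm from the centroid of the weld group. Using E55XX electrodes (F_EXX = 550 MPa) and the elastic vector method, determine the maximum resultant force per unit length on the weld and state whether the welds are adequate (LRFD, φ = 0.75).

f_max ≈ 798 N/mm; adequate

Total weld length L_w = 310 mm. Treat welds as unit-width lines.
Polar moment about centroid: J = 2[d³/12 + d(b/2)²] = 2[155³/12 + 155×70²] = 2140000 mm³.
Direct shear f_v = P/L_w = 95.3×10³ / 310 = 307.4 N/mm (vertical).
Torsion M = P·e = 95.3×10³ × 120 = 11436000 N·mm.
Critical point at (x, y) = (70, 77.5) from centroid. f_tx = M·y/J = 414.2 N/mm; f_ty = M·x/J = 374.1 N/mm.
Resultant f_max = √[f_tx² + (f_v + f_ty)²] = √[414.2² + (307.4 + 374.1)²] = 797.6 N/mm.
Capacity per unit length: φr_n = 0.75 × 0.6 × 550 × (0.707 × 5) = 874.9 N/mm.
797.6 ≤ 874.9 → adequate.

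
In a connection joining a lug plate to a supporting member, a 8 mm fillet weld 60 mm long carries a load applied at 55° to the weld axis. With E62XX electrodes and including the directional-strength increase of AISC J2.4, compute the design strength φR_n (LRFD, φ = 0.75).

φR_n ≈ 130 kN

E62XX → F_EXX = 620 MPa.
t_e = 0.707 × 8 = 5.656 mm; A_we = 5.656 × 60 = 339.4 mm².
Directional factor: 1.0 + 0.5 sin^1.5(55°) = 1.371.
F_nw = 0.6 × 620 × 1.371 = 509.9 MPa.
φR_n = 0.75 × 509.9 × 339.4 × 10⁻³ = 129.8 kN.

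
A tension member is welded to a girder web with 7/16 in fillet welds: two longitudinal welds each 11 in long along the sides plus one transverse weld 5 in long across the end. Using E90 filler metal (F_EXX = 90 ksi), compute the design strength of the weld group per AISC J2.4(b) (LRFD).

φR_n ≈ 338 kip

t_e = 0.707 × 0.4375 = 0.3093 in.
R_nwl = 0.6 × 90 × 0.3093 × 22 = 367.5 kip (longitudinal, 2 welds).
R_nwt = 0.6 × 90 × 0.3093 × 5 = 83.51 kip (transverse, base value).
(i) R_nwl + R_nwt = 451 kip; (ii) 0.85 R_nwl + 1.5 R_nwt = 437.6 kip.
R_n = max = 451 kip [governs: (i)]; φR_n = 338.2 kip.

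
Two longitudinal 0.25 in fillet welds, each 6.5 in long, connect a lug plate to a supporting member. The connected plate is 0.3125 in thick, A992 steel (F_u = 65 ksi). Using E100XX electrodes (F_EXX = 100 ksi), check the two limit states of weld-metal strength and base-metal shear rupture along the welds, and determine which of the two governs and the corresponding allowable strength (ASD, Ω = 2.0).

R_n/Ω ≈ 68.9 kips (weld metal governs)

t_e = 0.707 × 0.25 = 0.1767 in; L = 13 in.
Weld metal: R_n/Ω = (1/2.0) × 0.6 × 100 × 0.1767 × 13 = 68.93 kips.
Base metal (shear rupture): R_n/Ω = (1/2.0) × 0.6 × 65 × 0.3125 × 13 = 79.22 kips.
Governing: weld metal.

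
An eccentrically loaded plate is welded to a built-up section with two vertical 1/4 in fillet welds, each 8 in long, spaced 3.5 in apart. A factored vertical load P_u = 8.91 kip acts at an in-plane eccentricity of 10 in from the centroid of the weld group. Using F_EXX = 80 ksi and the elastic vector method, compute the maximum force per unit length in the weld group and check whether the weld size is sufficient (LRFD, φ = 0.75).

f_max ≈ 3.16 kip/in; adequate

Total weld length L_w = 16 in. Treat welds as unit-width lines.
Polar moment about centroid: J = 2[d³/12 + d(b/2)²] = 2[8³/12 + 8×1.75²] = 134.3 in³.
Direct shear f_v = P/L_w = 8.91 / 16 = 0.5569 kip/in (vertical).
Torsion M = P·e = 8.91 × 10 = 89.1 kip·in.
Critical point at (x, y) = (1.75, 4) from centroid. f_tx = M·y/J = 2.653 kip/in; f_ty = M·x/J = 1.161 kip/in.
Resultant f_max = √[f_tx² + (f_v + f_ty)²] = √[2.653² + (0.5569 + 1.161)²] = 3.161 kip/in.
Capacity per unit length: φr_n = 0.75 × 0.6 × 80 × (0.707 × 0.25) = 6.363 kip/in.
3.161 ≤ 6.363 → adequate.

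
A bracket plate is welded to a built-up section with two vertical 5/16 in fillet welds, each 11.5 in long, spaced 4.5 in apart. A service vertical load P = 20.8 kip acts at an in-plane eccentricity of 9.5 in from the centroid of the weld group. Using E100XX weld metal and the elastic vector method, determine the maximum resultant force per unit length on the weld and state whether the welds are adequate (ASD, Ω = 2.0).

E100XX → F_EXX = 100 ksi.
Total weld length L_w = 23 in. Treat welds as unit-width lines.
Polar moment about centroid: J = 2[d³/12 + d(b/2)²] = 2[11.5³/12 + 11.5×2.25²] = 369.9 in³.
Direct shear f_v = P/L_w = 20.8 / 23 = 0.9043 kip/in (vertical).
Torsion M = P·e = 20.8 × 9.5 = 197.6 kip·in.
Critical point at (x, y) = (2.25, 5.75) from centroid. f_tx = M·y/J = 3.072 kip/in; f_ty = M·x/J = 1.202 kip/in.
Resultant f_max = √[f_tx² + (f_v + f_ty)²] = √[3.072² + (0.9043 + 1.202)²] = 3.724 kip/in.
Capacity per unit length: r_n/Ω = (1/2.0) × 0.6 × 100 × (0.707 × 0.3125) = 6.628 kip/in.
3.724 ≤ 6.628 → adequate.

f_max ≈ 3.72 kip/in; adequate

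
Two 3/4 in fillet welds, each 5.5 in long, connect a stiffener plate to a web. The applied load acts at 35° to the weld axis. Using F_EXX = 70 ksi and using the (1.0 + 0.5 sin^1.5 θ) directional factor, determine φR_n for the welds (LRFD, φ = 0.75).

t_e = 0.707 × 0.75 = 0.5302 in; A_we = 0.5302 × 11 = 5.833 in².
Directional factor: 1.0 + 0.5 sin^1.5(35°) = 1.217.
F_nw = 0.6 × 70 × 1.217 = 51.12 ksi.
φR_n = 0.75 × 51.12 × 5.833 = 223.6 kip.

φR_n ≈ 224 kip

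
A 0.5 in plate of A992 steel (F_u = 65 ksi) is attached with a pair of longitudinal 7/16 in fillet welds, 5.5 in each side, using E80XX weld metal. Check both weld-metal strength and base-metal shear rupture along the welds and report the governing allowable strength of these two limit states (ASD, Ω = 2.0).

E80XX → F_EXX = 80 ksi.
t_e = 0.707 × 0.4375 = 0.3093 in; L = 11 in.
Weld metal: R_n/Ω = (1/2.0) × 0.6 × 80 × 0.3093 × 11 = 81.66 kip.
Base metal (shear rupture): R_n/Ω = (1/2.0) × 0.6 × 65 × 0.5 × 11 = 107.2 kip.
Governing: weld metal.

R_n/Ω ≈ 81.7 kip (weld metal governs)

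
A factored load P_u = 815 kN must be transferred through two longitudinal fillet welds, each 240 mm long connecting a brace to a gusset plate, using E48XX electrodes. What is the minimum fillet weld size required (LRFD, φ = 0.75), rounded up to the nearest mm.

E48XX → F_EXX = 480 MPa.
Total weld length L = 480 mm.
Required throat t_e = P_u / (φ × 0.6 F_EXX × L) = 815 / (0.75 × 0.6 × 480 × 480 × 10⁻³) = 7.861 mm.
Required leg w = t_e / 0.707 = 11.12 mm → use 12 mm.

w = 12 mm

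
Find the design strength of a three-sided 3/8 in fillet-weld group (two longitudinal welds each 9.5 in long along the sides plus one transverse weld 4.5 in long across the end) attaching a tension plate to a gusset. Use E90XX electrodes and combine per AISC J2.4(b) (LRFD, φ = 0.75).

φR_n ≈ 252 kips

E90XX → F_EXX = 90 ksi.
t_e = 0.707 × 0.375 = 0.2651 in.
R_nwl = 0.6 × 90 × 0.2651 × 19 = 272 kips (longitudinal, 2 welds).
R_nwt = 0.6 × 90 × 0.2651 × 4.5 = 64.43 kips (transverse, base value).
(i) R_nwl + R_nwt = 336.4 kips; (ii) 0.85 R_nwl + 1.5 R_nwt = 327.9 kips.
R_n = max = 336.4 kips [governs: (i)]; φR_n = 252.3 kips.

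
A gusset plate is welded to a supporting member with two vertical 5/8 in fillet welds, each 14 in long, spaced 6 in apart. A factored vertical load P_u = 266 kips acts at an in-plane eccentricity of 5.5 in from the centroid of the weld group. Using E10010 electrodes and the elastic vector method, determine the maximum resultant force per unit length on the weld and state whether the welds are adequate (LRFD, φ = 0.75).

E100XX → F_EXX = 100 ksi.
Total weld length L_w = 28 in. Treat welds as unit-width lines.
Polar moment about centroid: J = 2[d³/12 + d(b/2)²] = 2[14³/12 + 14×3²] = 709.3 in³.
Direct shear f_v = P/L_w = 266 / 28 = 9.5 kip/in (vertical).
Torsion M = P·e = 266 × 5.5 = 1463 kip·in.
Critical point at (x, y) = (3, 7) from centroid. f_tx = M·y/J = 14.44 kip/in; f_ty = M·x/J = 6.188 kip/in.
Resultant f_max = √[f_tx² + (f_v + f_ty)²] = √[14.44² + (9.5 + 6.188)²] = 21.32 kip/in.
Capacity per unit length: φr_n = 0.75 × 0.6 × 100 × (0.707 × 0.625) = 19.88 kip/in.
21.32 > 19.88 → NOT adequate.

f_max ≈ 21.3 kip/in; NOT adequate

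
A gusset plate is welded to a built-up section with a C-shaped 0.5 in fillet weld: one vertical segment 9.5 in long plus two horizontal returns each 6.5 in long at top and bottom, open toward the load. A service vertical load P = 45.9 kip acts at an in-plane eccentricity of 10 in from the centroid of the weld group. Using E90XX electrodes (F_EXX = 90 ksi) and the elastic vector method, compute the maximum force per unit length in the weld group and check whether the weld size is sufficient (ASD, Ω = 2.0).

f_max ≈ 8.05 kip/in; adequate

Total weld length L_w = 22.5 in. Treat welds as unit-width lines.
Centroid: x̄ = 2×6.5×3.25 / 22.5 = 1.878 in from the vertical weld.
Polar moment about centroid: J = I_x + I_y = [9.5³/12 + 2×6.5×4.75²] + [9.5×1.878² + 2(6.5³/12 + 6.5×1.372²)] = 468.5 in³.
Direct shear f_v = P/L_w = 45.9 / 22.5 = 2.04 kip/in (vertical).
Torsion M = P·e = 45.9 × 10 = 459 kip·in.
Critical point at (x, y) = (4.622, 4.75) from centroid. f_tx = M·y/J = 4.654 kip/in; f_ty = M·x/J = 4.528 kip/in.
Resultant f_max = √[f_tx² + (f_v + f_ty)²] = √[4.654² + (2.04 + 4.528)²] = 8.05 kip/in.
Capacity per unit length: r_n/Ω = (1/2.0) × 0.6 × 90 × (0.707 × 0.5) = 9.544 kip/in.
8.05 ≤ 9.544 → adequate.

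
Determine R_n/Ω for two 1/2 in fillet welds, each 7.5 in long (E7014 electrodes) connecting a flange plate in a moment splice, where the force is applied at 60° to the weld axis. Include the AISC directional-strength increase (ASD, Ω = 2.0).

E70XX → F_EXX = 70 ksi.
t_e = 0.707 × 0.5 = 0.3535 in; A_we = 0.3535 × 15 = 5.302 in².
Directional factor: 1.0 + 0.5 sin^1.5(60°) = 1.403.
F_nw = 0.6 × 70 × 1.403 = 58.92 ksi.
R_n/Ω = (58.92 × 5.302) / 2.0 = 156.2 kips.

R_n/Ω ≈ 156 kips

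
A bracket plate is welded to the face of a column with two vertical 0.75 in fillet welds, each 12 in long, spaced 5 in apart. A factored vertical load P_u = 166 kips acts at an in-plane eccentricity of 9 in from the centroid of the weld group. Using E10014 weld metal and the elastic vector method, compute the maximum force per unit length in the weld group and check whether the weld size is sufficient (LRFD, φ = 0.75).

f_max ≈ 25.6 kip/in; NOT adequate

E100XX → F_EXX = 100 ksi.
Total weld length L_w = 24 in. Treat welds as unit-width lines.
Polar moment about centroid: J = 2[d³/12 + d(b/2)²] = 2[12³/12 + 12×2.5²] = 438 in³.
Direct shear f_v = P/L_w = 166 / 24 = 6.917 kip/in (vertical).
Torsion M = P·e = 166 × 9 = 1494 kip·in.
Critical point at (x, y) = (2.5, 6) from centroid. f_tx = M·y/J = 20.47 kip/in; f_ty = M·x/J = 8.527 kip/in.
Resultant f_max = √[f_tx² + (f_v + f_ty)²] = √[20.47² + (6.917 + 8.527)²] = 25.64 kip/in.
Capacity per unit length: φr_n = 0.75 × 0.6 × 100 × (0.707 × 0.75) = 23.86 kip/in.
25.64 > 23.86 → NOT adequate.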